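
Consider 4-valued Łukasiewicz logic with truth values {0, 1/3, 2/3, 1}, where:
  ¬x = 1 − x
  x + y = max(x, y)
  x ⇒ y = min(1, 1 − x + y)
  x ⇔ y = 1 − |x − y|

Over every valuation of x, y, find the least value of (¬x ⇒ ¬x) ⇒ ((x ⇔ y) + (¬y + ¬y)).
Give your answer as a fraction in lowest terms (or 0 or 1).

Take x = 0, y = 1:
¬x = ¬0 = 1
¬x = ¬0 = 1
¬x ⇒ ¬x = 1 ⇒ 1 = 1
x ⇔ y = 0 ⇔ 1 = 0
¬y = ¬1 = 0
¬y = ¬1 = 0
¬y + ¬y = 0 + 0 = 0
(x ⇔ y) + (¬y + ¬y) = 0 + 0 = 0
(¬x ⇒ ¬x) ⇒ ((x ⇔ y) + (¬y + ¬y)) = 1 ⇒ 0 = 0
No assignment yields a value below 0, so this is the minimum.

0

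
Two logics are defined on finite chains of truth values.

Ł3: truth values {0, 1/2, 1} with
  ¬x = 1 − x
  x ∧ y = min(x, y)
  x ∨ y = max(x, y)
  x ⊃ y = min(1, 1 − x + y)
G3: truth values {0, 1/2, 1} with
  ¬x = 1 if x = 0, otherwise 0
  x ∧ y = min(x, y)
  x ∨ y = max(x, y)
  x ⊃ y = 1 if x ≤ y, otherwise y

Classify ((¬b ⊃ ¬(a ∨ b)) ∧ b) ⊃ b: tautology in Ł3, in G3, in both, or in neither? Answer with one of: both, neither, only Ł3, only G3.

both

In Ł3: every assignment gives 1 — tautology.
In G3: every assignment gives 1 — tautology.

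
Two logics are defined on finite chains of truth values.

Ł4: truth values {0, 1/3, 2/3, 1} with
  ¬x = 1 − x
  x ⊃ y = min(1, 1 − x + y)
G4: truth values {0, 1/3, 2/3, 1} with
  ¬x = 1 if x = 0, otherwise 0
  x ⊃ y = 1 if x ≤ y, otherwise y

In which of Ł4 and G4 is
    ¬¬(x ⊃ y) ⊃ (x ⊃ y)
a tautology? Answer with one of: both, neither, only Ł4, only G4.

only Ł4

In Ł4: every assignment gives 1 — tautology.
In G4: at x = 2/3, y = 1/3 the value is 1/3 — not a tautology.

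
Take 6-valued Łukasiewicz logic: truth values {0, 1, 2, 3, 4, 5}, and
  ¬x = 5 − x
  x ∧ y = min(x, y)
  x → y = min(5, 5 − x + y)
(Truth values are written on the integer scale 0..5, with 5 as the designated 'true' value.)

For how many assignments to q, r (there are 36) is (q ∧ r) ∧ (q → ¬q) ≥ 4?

value 3: 3 assignments
value 2: 9 assignments
value 1: 8 assignments
value 0: 16 assignments
So 0 of the 36 assignments meet the threshold.

0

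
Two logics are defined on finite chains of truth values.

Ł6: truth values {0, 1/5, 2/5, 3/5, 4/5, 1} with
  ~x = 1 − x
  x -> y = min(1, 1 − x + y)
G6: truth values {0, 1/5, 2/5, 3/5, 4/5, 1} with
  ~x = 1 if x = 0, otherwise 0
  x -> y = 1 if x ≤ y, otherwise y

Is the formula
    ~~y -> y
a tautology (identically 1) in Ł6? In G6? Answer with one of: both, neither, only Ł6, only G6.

only Ł6

In Ł6: every assignment gives 1 — tautology.
In G6: at y = 1/5 the value is 1/5 — not a tautology.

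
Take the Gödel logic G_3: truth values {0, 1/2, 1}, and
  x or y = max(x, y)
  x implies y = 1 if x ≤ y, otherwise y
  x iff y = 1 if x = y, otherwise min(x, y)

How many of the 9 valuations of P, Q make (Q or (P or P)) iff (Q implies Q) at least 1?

5

P = 0, Q = 0 ↦ 0  <
P = 0, Q = 1/2 ↦ 1/2  <
P = 0, Q = 1 ↦ 1  ≥
P = 1/2, Q = 0 ↦ 1/2  <
P = 1/2, Q = 1/2 ↦ 1/2  <
P = 1/2, Q = 1 ↦ 1  ≥
P = 1, Q = 0 ↦ 1  ≥
P = 1, Q = 1/2 ↦ 1  ≥
P = 1, Q = 1 ↦ 1  ≥
So 5 of the 9 assignments meet the threshold.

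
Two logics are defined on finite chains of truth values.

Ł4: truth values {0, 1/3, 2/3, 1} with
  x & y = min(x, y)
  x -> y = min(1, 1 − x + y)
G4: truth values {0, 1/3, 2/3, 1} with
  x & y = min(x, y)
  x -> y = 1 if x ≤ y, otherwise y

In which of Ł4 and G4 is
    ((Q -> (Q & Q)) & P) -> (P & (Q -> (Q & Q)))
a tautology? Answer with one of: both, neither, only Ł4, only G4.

In Ł4: every assignment gives 1 — tautology.
In G4: every assignment gives 1 — tautology.

both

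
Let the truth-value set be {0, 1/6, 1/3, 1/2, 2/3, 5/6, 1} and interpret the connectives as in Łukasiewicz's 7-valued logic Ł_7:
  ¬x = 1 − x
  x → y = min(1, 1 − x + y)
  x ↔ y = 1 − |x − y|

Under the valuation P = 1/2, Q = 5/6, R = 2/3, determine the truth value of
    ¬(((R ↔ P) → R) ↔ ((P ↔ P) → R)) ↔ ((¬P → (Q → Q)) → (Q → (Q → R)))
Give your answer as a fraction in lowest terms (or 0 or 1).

R ↔ P = 2/3 ↔ 1/2 = 5/6
(R ↔ P) → R = 5/6 → 2/3 = 5/6
P ↔ P = 1/2 ↔ 1/2 = 1
(P ↔ P) → R = 1 → 2/3 = 2/3
((R ↔ P) → R) ↔ ((P ↔ P) → R) = 5/6 ↔ 2/3 = 5/6
¬(((R ↔ P) → R) ↔ ((P ↔ P) → R)) = ¬5/6 = 1/6
¬P = ¬1/2 = 1/2
Q → Q = 5/6 → 5/6 = 1
¬P → (Q → Q) = 1/2 → 1 = 1
Q → R = 5/6 → 2/3 = 5/6
Q → (Q → R) = 5/6 → 5/6 = 1
(¬P → (Q → Q)) → (Q → (Q → R)) = 1 → 1 = 1
¬(((R ↔ P) → R) ↔ ((P ↔ P) → R)) ↔ ((¬P → (Q → Q)) → (Q → (Q → R))) = 1/6 ↔ 1 = 1/6

1/6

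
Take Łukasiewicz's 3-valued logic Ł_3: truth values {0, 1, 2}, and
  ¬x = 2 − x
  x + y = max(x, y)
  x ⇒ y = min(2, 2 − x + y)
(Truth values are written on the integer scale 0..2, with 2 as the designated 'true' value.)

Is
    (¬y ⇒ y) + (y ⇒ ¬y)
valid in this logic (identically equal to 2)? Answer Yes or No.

y = 0 ↦ 2
y = 1 ↦ 2
y = 2 ↦ 2
Every assignment gives a value ≥ 2.

Yes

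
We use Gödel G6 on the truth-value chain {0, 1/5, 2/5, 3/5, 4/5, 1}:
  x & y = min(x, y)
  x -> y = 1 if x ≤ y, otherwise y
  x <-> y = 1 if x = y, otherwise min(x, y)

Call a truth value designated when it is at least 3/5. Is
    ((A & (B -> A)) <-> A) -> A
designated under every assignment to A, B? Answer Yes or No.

No

Counterexample: take A = 0, B = 0.
B -> A = 0 -> 0 = 1
A & (B -> A) = 0 & 1 = 0
(A & (B -> A)) <-> A = 0 <-> 0 = 1
((A & (B -> A)) <-> A) -> A = 1 -> 0 = 0
This gives 0, which is below 3/5.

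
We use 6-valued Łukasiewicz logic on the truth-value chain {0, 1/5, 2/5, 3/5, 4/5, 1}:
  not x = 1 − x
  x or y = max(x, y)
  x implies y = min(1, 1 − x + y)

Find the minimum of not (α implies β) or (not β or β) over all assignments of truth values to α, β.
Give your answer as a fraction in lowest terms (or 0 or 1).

Take α = 0, β = 2/5:
α implies β = 0 implies 2/5 = 1
not (α implies β) = not 1 = 0
not β = not 2/5 = 3/5
not β or β = 3/5 or 2/5 = 3/5
not (α implies β) or (not β or β) = 0 or 3/5 = 3/5
No assignment yields a value below 3/5, so this is the minimum.

3/5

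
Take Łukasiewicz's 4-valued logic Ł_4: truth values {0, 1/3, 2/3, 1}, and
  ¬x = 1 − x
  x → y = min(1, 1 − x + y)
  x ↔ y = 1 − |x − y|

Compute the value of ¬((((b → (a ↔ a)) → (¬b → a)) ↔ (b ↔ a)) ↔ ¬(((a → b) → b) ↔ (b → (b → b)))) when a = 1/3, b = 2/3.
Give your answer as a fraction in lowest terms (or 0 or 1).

a ↔ a = 1/3 ↔ 1/3 = 1
b → (a ↔ a) = 2/3 → 1 = 1
¬b = ¬2/3 = 1/3
¬b → a = 1/3 → 1/3 = 1
(b → (a ↔ a)) → (¬b → a) = 1 → 1 = 1
b ↔ a = 2/3 ↔ 1/3 = 2/3
((b → (a ↔ a)) → (¬b → a)) ↔ (b ↔ a) = 1 ↔ 2/3 = 2/3
a → b = 1/3 → 2/3 = 1
(a → b) → b = 1 → 2/3 = 2/3
b → b = 2/3 → 2/3 = 1
b → (b → b) = 2/3 → 1 = 1
((a → b) → b) ↔ (b → (b → b)) = 2/3 ↔ 1 = 2/3
¬(((a → b) → b) ↔ (b → (b → b))) = ¬2/3 = 1/3
(((b → (a ↔ a)) → (¬b → a)) ↔ (b ↔ a)) ↔ ¬(((a → b) → b) ↔ (b → (b → b))) = 2/3 ↔ 1/3 = 2/3
¬((((b → (a ↔ a)) → (¬b → a)) ↔ (b ↔ a)) ↔ ¬(((a → b) → b) ↔ (b → (b → b)))) = ¬2/3 = 1/3

1/3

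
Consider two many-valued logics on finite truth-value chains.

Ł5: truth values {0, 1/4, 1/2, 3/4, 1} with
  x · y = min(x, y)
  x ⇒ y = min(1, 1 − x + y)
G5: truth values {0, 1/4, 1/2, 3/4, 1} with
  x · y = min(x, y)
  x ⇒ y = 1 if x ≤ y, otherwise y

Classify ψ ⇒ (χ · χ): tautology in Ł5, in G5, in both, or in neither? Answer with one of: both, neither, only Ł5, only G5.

In Ł5: at ψ = 1/4, χ = 0 the value is 3/4 — not a tautology.
In G5: at ψ = 1/4, χ = 0 the value is 0 — not a tautology.

neither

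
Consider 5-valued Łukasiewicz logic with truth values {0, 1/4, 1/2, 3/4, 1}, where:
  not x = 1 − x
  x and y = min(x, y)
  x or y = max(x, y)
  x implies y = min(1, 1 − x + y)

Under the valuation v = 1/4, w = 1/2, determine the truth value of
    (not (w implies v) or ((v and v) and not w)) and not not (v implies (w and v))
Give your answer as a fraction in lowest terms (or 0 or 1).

w implies v = 1/2 implies 1/4 = 3/4
not (w implies v) = not 3/4 = 1/4
v and v = 1/4 and 1/4 = 1/4
not w = not 1/2 = 1/2
(v and v) and not w = 1/4 and 1/2 = 1/4
not (w implies v) or ((v and v) and not w) = 1/4 or 1/4 = 1/4
w and v = 1/2 and 1/4 = 1/4
v implies (w and v) = 1/4 implies 1/4 = 1
not (v implies (w and v)) = not 1 = 0
not not (v implies (w and v)) = not 0 = 1
(not (w implies v) or ((v and v) and not w)) and not not (v implies (w and v)) = 1/4 and 1 = 1/4

1/4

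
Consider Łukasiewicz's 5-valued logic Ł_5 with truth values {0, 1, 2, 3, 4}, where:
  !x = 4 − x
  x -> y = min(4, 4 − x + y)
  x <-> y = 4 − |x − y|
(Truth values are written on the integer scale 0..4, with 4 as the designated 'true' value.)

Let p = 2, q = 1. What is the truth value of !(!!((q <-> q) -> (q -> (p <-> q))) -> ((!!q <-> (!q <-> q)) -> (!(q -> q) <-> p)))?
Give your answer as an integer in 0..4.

1

q <-> q = 1 <-> 1 = 4
p <-> q = 2 <-> 1 = 3
q -> (p <-> q) = 1 -> 3 = 4
(q <-> q) -> (q -> (p <-> q)) = 4 -> 4 = 4
!((q <-> q) -> (q -> (p <-> q))) = !4 = 0
!!((q <-> q) -> (q -> (p <-> q))) = !0 = 4
!q = !1 = 3
!!q = !3 = 1
!q = !1 = 3
!q <-> q = 3 <-> 1 = 2
!!q <-> (!q <-> q) = 1 <-> 2 = 3
q -> q = 1 -> 1 = 4
!(q -> q) = !4 = 0
!(q -> q) <-> p = 0 <-> 2 = 2
(!!q <-> (!q <-> q)) -> (!(q -> q) <-> p) = 3 -> 2 = 3
!!((q <-> q) -> (q -> (p <-> q))) -> ((!!q <-> (!q <-> q)) -> (!(q -> q) <-> p)) = 4 -> 3 = 3
!(!!((q <-> q) -> (q -> (p <-> q))) -> ((!!q <-> (!q <-> q)) -> (!(q -> q) <-> p))) = !3 = 1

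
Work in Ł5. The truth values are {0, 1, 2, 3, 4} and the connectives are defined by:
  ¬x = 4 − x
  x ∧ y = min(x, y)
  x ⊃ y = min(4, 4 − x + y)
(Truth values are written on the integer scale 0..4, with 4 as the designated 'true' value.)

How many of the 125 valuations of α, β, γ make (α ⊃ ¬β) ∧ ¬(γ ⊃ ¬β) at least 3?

7

value 4: 1 assignment (counts)
value 3: 6 assignments (counts)
value 2: 15 assignments
value 1: 24 assignments
value 0: 79 assignments
So 7 of the 125 assignments meet the threshold.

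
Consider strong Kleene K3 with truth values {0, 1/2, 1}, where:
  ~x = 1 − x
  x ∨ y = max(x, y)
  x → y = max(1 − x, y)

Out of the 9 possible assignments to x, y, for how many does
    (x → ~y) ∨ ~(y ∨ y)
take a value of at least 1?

x = 0, y = 0 ↦ 1  ≥
x = 0, y = 1/2 ↦ 1  ≥
x = 0, y = 1 ↦ 1  ≥
x = 1/2, y = 0 ↦ 1  ≥
x = 1/2, y = 1/2 ↦ 1/2  <
x = 1/2, y = 1 ↦ 1/2  <
x = 1, y = 0 ↦ 1  ≥
x = 1, y = 1/2 ↦ 1/2  <
x = 1, y = 1 ↦ 0  <
So 5 of the 9 assignments meet the threshold.

5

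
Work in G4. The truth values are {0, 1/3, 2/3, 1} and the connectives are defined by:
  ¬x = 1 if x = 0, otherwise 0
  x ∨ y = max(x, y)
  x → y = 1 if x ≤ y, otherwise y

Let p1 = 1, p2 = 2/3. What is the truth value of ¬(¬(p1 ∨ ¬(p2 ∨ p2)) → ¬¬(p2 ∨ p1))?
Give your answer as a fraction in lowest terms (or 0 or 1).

0

p2 ∨ p2 = 2/3 ∨ 2/3 = 2/3
¬(p2 ∨ p2) = ¬2/3 = 0
p1 ∨ ¬(p2 ∨ p2) = 1 ∨ 0 = 1
¬(p1 ∨ ¬(p2 ∨ p2)) = ¬1 = 0
p2 ∨ p1 = 2/3 ∨ 1 = 1
¬(p2 ∨ p1) = ¬1 = 0
¬¬(p2 ∨ p1) = ¬0 = 1
¬(p1 ∨ ¬(p2 ∨ p2)) → ¬¬(p2 ∨ p1) = 0 → 1 = 1
¬(¬(p1 ∨ ¬(p2 ∨ p2)) → ¬¬(p2 ∨ p1)) = ¬1 = 0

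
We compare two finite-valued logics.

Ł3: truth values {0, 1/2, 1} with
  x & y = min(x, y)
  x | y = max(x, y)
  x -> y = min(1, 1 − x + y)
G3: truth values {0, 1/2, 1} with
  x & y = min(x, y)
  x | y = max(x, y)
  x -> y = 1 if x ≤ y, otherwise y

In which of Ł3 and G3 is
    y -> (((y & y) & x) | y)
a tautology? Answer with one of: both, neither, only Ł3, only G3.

In Ł3: every assignment gives 1 — tautology.
In G3: every assignment gives 1 — tautology.

both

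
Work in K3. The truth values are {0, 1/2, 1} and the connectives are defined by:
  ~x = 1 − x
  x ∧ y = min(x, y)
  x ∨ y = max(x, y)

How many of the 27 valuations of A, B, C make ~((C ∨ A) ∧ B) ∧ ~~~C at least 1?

value 1: 5 assignments (counts)
value 1/2: 11 assignments
value 0: 11 assignments
So 5 of the 27 assignments meet the threshold.

5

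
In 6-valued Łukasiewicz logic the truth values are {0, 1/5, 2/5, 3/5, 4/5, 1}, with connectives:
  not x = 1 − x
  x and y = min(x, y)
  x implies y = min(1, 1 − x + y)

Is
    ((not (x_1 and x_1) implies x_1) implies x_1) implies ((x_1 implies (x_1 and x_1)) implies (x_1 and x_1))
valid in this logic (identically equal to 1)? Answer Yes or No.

Counterexample: take x_1 = 0.
x_1 and x_1 = 0 and 0 = 0
not (x_1 and x_1) = not 0 = 1
not (x_1 and x_1) implies x_1 = 1 implies 0 = 0
(not (x_1 and x_1) implies x_1) implies x_1 = 0 implies 0 = 1
x_1 and x_1 = 0 and 0 = 0
x_1 implies (x_1 and x_1) = 0 implies 0 = 1
x_1 and x_1 = 0 and 0 = 0
(x_1 implies (x_1 and x_1)) implies (x_1 and x_1) = 1 implies 0 = 0
((not (x_1 and x_1) implies x_1) implies x_1) implies ((x_1 implies (x_1 and x_1)) implies (x_1 and x_1)) = 1 implies 0 = 0
This gives 0 ≠ 1.

No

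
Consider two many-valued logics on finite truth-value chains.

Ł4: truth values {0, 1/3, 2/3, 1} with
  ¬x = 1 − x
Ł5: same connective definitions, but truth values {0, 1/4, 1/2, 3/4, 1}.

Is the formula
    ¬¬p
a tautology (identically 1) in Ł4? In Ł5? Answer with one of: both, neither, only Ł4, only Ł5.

In Ł4: at p = 0 the value is 0 — not a tautology.
In Ł5: at p = 0 the value is 0 — not a tautology.

neither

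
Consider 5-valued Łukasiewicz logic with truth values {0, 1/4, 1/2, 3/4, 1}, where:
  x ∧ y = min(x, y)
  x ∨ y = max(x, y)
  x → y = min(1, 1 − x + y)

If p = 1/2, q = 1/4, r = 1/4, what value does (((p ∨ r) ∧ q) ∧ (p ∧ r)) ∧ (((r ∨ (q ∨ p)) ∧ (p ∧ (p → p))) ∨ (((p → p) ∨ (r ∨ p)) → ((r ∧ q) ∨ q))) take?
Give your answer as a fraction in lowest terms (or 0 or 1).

1/4

p ∨ r = 1/2 ∨ 1/4 = 1/2
(p ∨ r) ∧ q = 1/2 ∧ 1/4 = 1/4
p ∧ r = 1/2 ∧ 1/4 = 1/4
((p ∨ r) ∧ q) ∧ (p ∧ r) = 1/4 ∧ 1/4 = 1/4
q ∨ p = 1/4 ∨ 1/2 = 1/2
r ∨ (q ∨ p) = 1/4 ∨ 1/2 = 1/2
p → p = 1/2 → 1/2 = 1
p ∧ (p → p) = 1/2 ∧ 1 = 1/2
(r ∨ (q ∨ p)) ∧ (p ∧ (p → p)) = 1/2 ∧ 1/2 = 1/2
p → p = 1/2 → 1/2 = 1
r ∨ p = 1/4 ∨ 1/2 = 1/2
(p → p) ∨ (r ∨ p) = 1 ∨ 1/2 = 1
r ∧ q = 1/4 ∧ 1/4 = 1/4
(r ∧ q) ∨ q = 1/4 ∨ 1/4 = 1/4
((p → p) ∨ (r ∨ p)) → ((r ∧ q) ∨ q) = 1 → 1/4 = 1/4
((r ∨ (q ∨ p)) ∧ (p ∧ (p → p))) ∨ (((p → p) ∨ (r ∨ p)) → ((r ∧ q) ∨ q)) = 1/2 ∨ 1/4 = 1/2
(((p ∨ r) ∧ q) ∧ (p ∧ r)) ∧ (((r ∨ (q ∨ p)) ∧ (p ∧ (p → p))) ∨ (((p → p) ∨ (r ∨ p)) → ((r ∧ q) ∨ q))) = 1/4 ∧ 1/2 = 1/4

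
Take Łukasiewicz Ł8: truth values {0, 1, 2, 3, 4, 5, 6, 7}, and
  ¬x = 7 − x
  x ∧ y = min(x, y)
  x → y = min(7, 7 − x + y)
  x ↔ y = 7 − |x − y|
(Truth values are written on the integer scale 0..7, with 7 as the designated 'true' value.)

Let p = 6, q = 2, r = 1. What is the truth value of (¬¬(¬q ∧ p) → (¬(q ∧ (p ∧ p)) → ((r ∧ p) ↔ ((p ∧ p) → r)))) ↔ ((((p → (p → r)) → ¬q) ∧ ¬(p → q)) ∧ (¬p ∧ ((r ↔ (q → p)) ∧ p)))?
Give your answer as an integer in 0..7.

¬q = ¬2 = 5
¬q ∧ p = 5 ∧ 6 = 5
¬(¬q ∧ p) = ¬5 = 2
¬¬(¬q ∧ p) = ¬2 = 5
p ∧ p = 6 ∧ 6 = 6
q ∧ (p ∧ p) = 2 ∧ 6 = 2
¬(q ∧ (p ∧ p)) = ¬2 = 5
r ∧ p = 1 ∧ 6 = 1
p ∧ p = 6 ∧ 6 = 6
(p ∧ p) → r = 6 → 1 = 2
(r ∧ p) ↔ ((p ∧ p) → r) = 1 ↔ 2 = 6
¬(q ∧ (p ∧ p)) → ((r ∧ p) ↔ ((p ∧ p) → r)) = 5 → 6 = 7
¬¬(¬q ∧ p) → (¬(q ∧ (p ∧ p)) → ((r ∧ p) ↔ ((p ∧ p) → r))) = 5 → 7 = 7
p → r = 6 → 1 = 2
p → (p → r) = 6 → 2 = 3
¬q = ¬2 = 5
(p → (p → r)) → ¬q = 3 → 5 = 7
p → q = 6 → 2 = 3
¬(p → q) = ¬3 = 4
((p → (p → r)) → ¬q) ∧ ¬(p → q) = 7 ∧ 4 = 4
¬p = ¬6 = 1
q → p = 2 → 6 = 7
r ↔ (q → p) = 1 ↔ 7 = 1
(r ↔ (q → p)) ∧ p = 1 ∧ 6 = 1
¬p ∧ ((r ↔ (q → p)) ∧ p) = 1 ∧ 1 = 1
(((p → (p → r)) → ¬q) ∧ ¬(p → q)) ∧ (¬p ∧ ((r ↔ (q → p)) ∧ p)) = 4 ∧ 1 = 1
(¬¬(¬q ∧ p) → (¬(q ∧ (p ∧ p)) → ((r ∧ p) ↔ ((p ∧ p) → r)))) ↔ ((((p → (p → r)) → ¬q) ∧ ¬(p → q)) ∧ (¬p ∧ ((r ↔ (q → p)) ∧ p))) = 7 ↔ 1 = 1

1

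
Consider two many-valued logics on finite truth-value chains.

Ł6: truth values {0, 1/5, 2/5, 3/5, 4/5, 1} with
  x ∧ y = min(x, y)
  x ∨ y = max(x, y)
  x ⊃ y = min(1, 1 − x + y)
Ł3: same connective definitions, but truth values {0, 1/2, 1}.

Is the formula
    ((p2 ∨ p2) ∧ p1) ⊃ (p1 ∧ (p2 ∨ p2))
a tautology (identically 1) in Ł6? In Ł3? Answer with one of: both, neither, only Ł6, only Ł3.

both

In Ł6: every assignment gives 1 — tautology.
In Ł3: every assignment gives 1 — tautology.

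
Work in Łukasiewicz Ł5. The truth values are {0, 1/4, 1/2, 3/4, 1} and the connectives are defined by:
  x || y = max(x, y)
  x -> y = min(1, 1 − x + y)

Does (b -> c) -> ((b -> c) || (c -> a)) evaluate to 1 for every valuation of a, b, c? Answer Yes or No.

Yes

At a = 0, b = 1/4, c = 1/4, for instance:
b -> c = 1/4 -> 1/4 = 1
c -> a = 1/4 -> 0 = 3/4
(b -> c) || (c -> a) = 1 || 3/4 = 1
(b -> c) -> ((b -> c) || (c -> a)) = 1 -> 1 = 1
and checking the remaining 124 assignments likewise gives ≥ 1 in every case.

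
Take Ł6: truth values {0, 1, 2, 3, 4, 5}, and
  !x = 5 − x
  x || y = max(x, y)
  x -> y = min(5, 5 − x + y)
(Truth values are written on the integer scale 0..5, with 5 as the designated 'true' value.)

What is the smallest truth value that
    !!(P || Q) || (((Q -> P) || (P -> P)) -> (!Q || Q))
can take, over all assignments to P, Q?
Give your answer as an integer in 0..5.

Take P = 0, Q = 2:
P || Q = 0 || 2 = 2
!(P || Q) = !2 = 3
!!(P || Q) = !3 = 2
Q -> P = 2 -> 0 = 3
P -> P = 0 -> 0 = 5
(Q -> P) || (P -> P) = 3 || 5 = 5
!Q = !2 = 3
!Q || Q = 3 || 2 = 3
((Q -> P) || (P -> P)) -> (!Q || Q) = 5 -> 3 = 3
!!(P || Q) || (((Q -> P) || (P -> P)) -> (!Q || Q)) = 2 || 3 = 3
No assignment yields a value below 3, so this is the minimum.

3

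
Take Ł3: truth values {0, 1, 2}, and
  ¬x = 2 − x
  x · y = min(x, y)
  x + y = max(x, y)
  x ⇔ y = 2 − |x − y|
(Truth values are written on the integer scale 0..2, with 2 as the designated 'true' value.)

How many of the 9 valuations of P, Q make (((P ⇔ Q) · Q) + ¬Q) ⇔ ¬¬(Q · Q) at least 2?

P = 0, Q = 0 ↦ 0  <
P = 0, Q = 1 ↦ 2  ≥
P = 0, Q = 2 ↦ 0  <
P = 1, Q = 0 ↦ 0  <
P = 1, Q = 1 ↦ 2  ≥
P = 1, Q = 2 ↦ 1  <
P = 2, Q = 0 ↦ 0  <
P = 2, Q = 1 ↦ 2  ≥
P = 2, Q = 2 ↦ 2  ≥
So 4 of the 9 assignments meet the threshold.

4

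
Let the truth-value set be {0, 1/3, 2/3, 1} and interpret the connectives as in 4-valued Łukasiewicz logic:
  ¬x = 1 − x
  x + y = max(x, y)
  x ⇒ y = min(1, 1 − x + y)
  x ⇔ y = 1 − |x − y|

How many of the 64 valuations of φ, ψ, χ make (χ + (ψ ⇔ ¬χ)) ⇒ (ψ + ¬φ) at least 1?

value 1: 44 assignments (counts)
value 2/3: 13 assignments
value 1/3: 6 assignments
value 0: 1 assignment
So 44 of the 64 assignments meet the threshold.

44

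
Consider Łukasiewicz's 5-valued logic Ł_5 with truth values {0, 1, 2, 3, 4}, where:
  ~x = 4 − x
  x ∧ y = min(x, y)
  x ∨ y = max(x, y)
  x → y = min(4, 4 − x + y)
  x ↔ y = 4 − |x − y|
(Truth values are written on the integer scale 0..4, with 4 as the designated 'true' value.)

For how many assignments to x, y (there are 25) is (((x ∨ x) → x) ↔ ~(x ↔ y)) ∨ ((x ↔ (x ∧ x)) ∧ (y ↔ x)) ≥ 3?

value 4: 7 assignments (counts)
value 3: 12 assignments (counts)
value 2: 6 assignments
So 19 of the 25 assignments meet the threshold.

19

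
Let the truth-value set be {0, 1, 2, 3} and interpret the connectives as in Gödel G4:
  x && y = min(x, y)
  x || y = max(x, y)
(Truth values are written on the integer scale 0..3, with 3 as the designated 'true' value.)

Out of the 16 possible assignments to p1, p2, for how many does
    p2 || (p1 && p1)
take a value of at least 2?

12

p1 = 0, p2 = 0 ↦ 0  <
p1 = 0, p2 = 1 ↦ 1  <
p1 = 0, p2 = 2 ↦ 2  ≥
p1 = 0, p2 = 3 ↦ 3  ≥
p1 = 1, p2 = 0 ↦ 1  <
p1 = 1, p2 = 1 ↦ 1  <
p1 = 1, p2 = 2 ↦ 2  ≥
p1 = 1, p2 = 3 ↦ 3  ≥
p1 = 2, p2 = 0 ↦ 2  ≥
p1 = 2, p2 = 1 ↦ 2  ≥
p1 = 2, p2 = 2 ↦ 2  ≥
p1 = 2, p2 = 3 ↦ 3  ≥
p1 = 3, p2 = 0 ↦ 3  ≥
p1 = 3, p2 = 1 ↦ 3  ≥
p1 = 3, p2 = 2 ↦ 3  ≥
p1 = 3, p2 = 3 ↦ 3  ≥
So 12 of the 16 assignments meet the threshold.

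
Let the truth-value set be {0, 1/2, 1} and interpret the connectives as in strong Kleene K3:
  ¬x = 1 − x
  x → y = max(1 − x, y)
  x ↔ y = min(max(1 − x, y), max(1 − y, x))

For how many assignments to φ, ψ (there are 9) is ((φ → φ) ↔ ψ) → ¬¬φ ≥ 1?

4

φ = 0, ψ = 0 ↦ 1  ≥
φ = 0, ψ = 1/2 ↦ 1/2  <
φ = 0, ψ = 1 ↦ 0  <
φ = 1/2, ψ = 0 ↦ 1/2  <
φ = 1/2, ψ = 1/2 ↦ 1/2  <
φ = 1/2, ψ = 1 ↦ 1/2  <
φ = 1, ψ = 0 ↦ 1  ≥
φ = 1, ψ = 1/2 ↦ 1  ≥
φ = 1, ψ = 1 ↦ 1  ≥
So 4 of the 9 assignments meet the threshold.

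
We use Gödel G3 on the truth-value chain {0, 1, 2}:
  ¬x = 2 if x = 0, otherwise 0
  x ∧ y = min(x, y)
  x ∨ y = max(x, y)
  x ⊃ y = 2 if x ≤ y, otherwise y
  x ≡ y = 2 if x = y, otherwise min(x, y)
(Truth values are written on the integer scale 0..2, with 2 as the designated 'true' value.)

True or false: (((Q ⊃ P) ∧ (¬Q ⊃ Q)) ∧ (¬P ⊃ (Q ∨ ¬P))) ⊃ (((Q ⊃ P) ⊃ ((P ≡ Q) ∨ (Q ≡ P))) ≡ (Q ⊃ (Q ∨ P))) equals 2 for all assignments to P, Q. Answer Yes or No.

Counterexample: take P = 2, Q = 1.
Q ⊃ P = 1 ⊃ 2 = 2
¬Q = ¬1 = 0
¬Q ⊃ Q = 0 ⊃ 1 = 2
(Q ⊃ P) ∧ (¬Q ⊃ Q) = 2 ∧ 2 = 2
¬P = ¬2 = 0
¬P = ¬2 = 0
Q ∨ ¬P = 1 ∨ 0 = 1
¬P ⊃ (Q ∨ ¬P) = 0 ⊃ 1 = 2
((Q ⊃ P) ∧ (¬Q ⊃ Q)) ∧ (¬P ⊃ (Q ∨ ¬P)) = 2 ∧ 2 = 2
Q ⊃ P = 1 ⊃ 2 = 2
P ≡ Q = 2 ≡ 1 = 1
Q ≡ P = 1 ≡ 2 = 1
(P ≡ Q) ∨ (Q ≡ P) = 1 ∨ 1 = 1
(Q ⊃ P) ⊃ ((P ≡ Q) ∨ (Q ≡ P)) = 2 ⊃ 1 = 1
Q ∨ P = 1 ∨ 2 = 2
Q ⊃ (Q ∨ P) = 1 ⊃ 2 = 2
((Q ⊃ P) ⊃ ((P ≡ Q) ∨ (Q ≡ P))) ≡ (Q ⊃ (Q ∨ P)) = 1 ≡ 2 = 1
(((Q ⊃ P) ∧ (¬Q ⊃ Q)) ∧ (¬P ⊃ (Q ∨ ¬P))) ⊃ (((Q ⊃ P) ⊃ ((P ≡ Q) ∨ (Q ≡ P))) ≡ (Q ⊃ (Q ∨ P))) = 2 ⊃ 1 = 1
This gives 1 ≠ 2.

No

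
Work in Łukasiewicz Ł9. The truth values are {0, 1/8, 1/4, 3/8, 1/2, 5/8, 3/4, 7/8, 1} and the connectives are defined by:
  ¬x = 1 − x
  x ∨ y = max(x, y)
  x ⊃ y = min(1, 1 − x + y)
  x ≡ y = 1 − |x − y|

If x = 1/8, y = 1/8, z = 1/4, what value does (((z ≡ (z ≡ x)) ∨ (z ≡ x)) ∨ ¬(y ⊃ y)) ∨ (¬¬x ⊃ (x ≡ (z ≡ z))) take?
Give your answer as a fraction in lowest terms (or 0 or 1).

1

z ≡ x = 1/4 ≡ 1/8 = 7/8
z ≡ (z ≡ x) = 1/4 ≡ 7/8 = 3/8
z ≡ x = 1/4 ≡ 1/8 = 7/8
(z ≡ (z ≡ x)) ∨ (z ≡ x) = 3/8 ∨ 7/8 = 7/8
y ⊃ y = 1/8 ⊃ 1/8 = 1
¬(y ⊃ y) = ¬1 = 0
((z ≡ (z ≡ x)) ∨ (z ≡ x)) ∨ ¬(y ⊃ y) = 7/8 ∨ 0 = 7/8
¬x = ¬1/8 = 7/8
¬¬x = ¬7/8 = 1/8
z ≡ z = 1/4 ≡ 1/4 = 1
x ≡ (z ≡ z) = 1/8 ≡ 1 = 1/8
¬¬x ⊃ (x ≡ (z ≡ z)) = 1/8 ⊃ 1/8 = 1
(((z ≡ (z ≡ x)) ∨ (z ≡ x)) ∨ ¬(y ⊃ y)) ∨ (¬¬x ⊃ (x ≡ (z ≡ z))) = 7/8 ∨ 1 = 1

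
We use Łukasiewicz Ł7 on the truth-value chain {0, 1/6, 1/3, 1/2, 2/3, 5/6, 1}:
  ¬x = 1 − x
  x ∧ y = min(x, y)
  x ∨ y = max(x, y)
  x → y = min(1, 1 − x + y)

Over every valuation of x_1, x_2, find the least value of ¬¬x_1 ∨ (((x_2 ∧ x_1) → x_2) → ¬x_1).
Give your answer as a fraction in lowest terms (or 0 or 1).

Take x_1 = 1/2, x_2 = 0:
¬x_1 = ¬1/2 = 1/2
¬¬x_1 = ¬1/2 = 1/2
x_2 ∧ x_1 = 0 ∧ 1/2 = 0
(x_2 ∧ x_1) → x_2 = 0 → 0 = 1
¬x_1 = ¬1/2 = 1/2
((x_2 ∧ x_1) → x_2) → ¬x_1 = 1 → 1/2 = 1/2
¬¬x_1 ∨ (((x_2 ∧ x_1) → x_2) → ¬x_1) = 1/2 ∨ 1/2 = 1/2
No assignment yields a value below 1/2, so this is the minimum.

1/2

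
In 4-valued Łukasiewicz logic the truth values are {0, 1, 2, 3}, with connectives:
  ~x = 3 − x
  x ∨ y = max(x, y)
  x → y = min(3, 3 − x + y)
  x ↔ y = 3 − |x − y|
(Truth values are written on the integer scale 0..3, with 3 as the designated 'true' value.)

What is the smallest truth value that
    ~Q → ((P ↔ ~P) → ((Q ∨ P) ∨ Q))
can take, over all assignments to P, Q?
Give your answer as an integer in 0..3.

2

Take P = 1, Q = 0:
~Q = ~0 = 3
~P = ~1 = 2
P ↔ ~P = 1 ↔ 2 = 2
Q ∨ P = 0 ∨ 1 = 1
(Q ∨ P) ∨ Q = 1 ∨ 0 = 1
(P ↔ ~P) → ((Q ∨ P) ∨ Q) = 2 → 1 = 2
~Q → ((P ↔ ~P) → ((Q ∨ P) ∨ Q)) = 3 → 2 = 2
No assignment yields a value below 2, so this is the minimum.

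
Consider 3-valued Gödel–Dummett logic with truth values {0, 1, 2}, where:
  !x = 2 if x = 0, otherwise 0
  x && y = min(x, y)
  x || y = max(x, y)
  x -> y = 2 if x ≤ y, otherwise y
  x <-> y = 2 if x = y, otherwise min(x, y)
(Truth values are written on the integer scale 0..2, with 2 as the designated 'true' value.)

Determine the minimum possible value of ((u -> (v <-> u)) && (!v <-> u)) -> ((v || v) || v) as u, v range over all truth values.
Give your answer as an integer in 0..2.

1

Take u = 0, v = 1:
v <-> u = 1 <-> 0 = 0
u -> (v <-> u) = 0 -> 0 = 2
!v = !1 = 0
!v <-> u = 0 <-> 0 = 2
(u -> (v <-> u)) && (!v <-> u) = 2 && 2 = 2
v || v = 1 || 1 = 1
(v || v) || v = 1 || 1 = 1
((u -> (v <-> u)) && (!v <-> u)) -> ((v || v) || v) = 2 -> 1 = 1
No assignment yields a value below 1, so this is the minimum.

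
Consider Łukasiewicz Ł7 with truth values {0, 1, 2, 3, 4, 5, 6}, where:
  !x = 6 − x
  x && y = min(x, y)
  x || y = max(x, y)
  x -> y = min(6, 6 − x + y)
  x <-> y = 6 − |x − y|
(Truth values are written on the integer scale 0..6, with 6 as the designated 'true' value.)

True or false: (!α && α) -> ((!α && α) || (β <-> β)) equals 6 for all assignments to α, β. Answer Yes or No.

At α = 3, β = 2, for instance:
!α = !3 = 3
!α && α = 3 && 3 = 3
β <-> β = 2 <-> 2 = 6
(!α && α) || (β <-> β) = 3 || 6 = 6
(!α && α) -> ((!α && α) || (β <-> β)) = 3 -> 6 = 6
and checking the remaining 48 assignments likewise gives ≥ 6 in every case.

Yes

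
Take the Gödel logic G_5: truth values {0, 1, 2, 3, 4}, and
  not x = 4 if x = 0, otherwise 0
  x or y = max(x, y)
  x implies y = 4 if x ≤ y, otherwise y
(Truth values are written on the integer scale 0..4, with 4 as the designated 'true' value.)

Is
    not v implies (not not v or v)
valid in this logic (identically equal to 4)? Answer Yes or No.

Counterexample: take v = 0.
not v = not 0 = 4
not v = not 0 = 4
not not v = not 4 = 0
not not v or v = 0 or 0 = 0
not v implies (not not v or v) = 4 implies 0 = 0
This gives 0 ≠ 4.

No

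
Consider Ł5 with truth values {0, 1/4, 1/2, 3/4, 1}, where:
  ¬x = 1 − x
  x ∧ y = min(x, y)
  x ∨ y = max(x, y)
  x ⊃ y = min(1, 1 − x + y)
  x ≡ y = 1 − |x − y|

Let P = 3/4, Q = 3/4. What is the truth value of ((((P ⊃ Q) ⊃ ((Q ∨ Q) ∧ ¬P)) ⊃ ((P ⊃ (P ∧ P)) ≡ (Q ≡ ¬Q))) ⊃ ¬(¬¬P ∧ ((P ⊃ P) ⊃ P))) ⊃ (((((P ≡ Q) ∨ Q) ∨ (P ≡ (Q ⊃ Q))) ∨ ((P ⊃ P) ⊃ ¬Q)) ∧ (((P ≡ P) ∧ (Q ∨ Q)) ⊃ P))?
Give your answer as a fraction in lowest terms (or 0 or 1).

P ⊃ Q = 3/4 ⊃ 3/4 = 1
Q ∨ Q = 3/4 ∨ 3/4 = 3/4
¬P = ¬3/4 = 1/4
(Q ∨ Q) ∧ ¬P = 3/4 ∧ 1/4 = 1/4
(P ⊃ Q) ⊃ ((Q ∨ Q) ∧ ¬P) = 1 ⊃ 1/4 = 1/4
P ∧ P = 3/4 ∧ 3/4 = 3/4
P ⊃ (P ∧ P) = 3/4 ⊃ 3/4 = 1
¬Q = ¬3/4 = 1/4
Q ≡ ¬Q = 3/4 ≡ 1/4 = 1/2
(P ⊃ (P ∧ P)) ≡ (Q ≡ ¬Q) = 1 ≡ 1/2 = 1/2
((P ⊃ Q) ⊃ ((Q ∨ Q) ∧ ¬P)) ⊃ ((P ⊃ (P ∧ P)) ≡ (Q ≡ ¬Q)) = 1/4 ⊃ 1/2 = 1
¬P = ¬3/4 = 1/4
¬¬P = ¬1/4 = 3/4
P ⊃ P = 3/4 ⊃ 3/4 = 1
(P ⊃ P) ⊃ P = 1 ⊃ 3/4 = 3/4
¬¬P ∧ ((P ⊃ P) ⊃ P) = 3/4 ∧ 3/4 = 3/4
¬(¬¬P ∧ ((P ⊃ P) ⊃ P)) = ¬3/4 = 1/4
(((P ⊃ Q) ⊃ ((Q ∨ Q) ∧ ¬P)) ⊃ ((P ⊃ (P ∧ P)) ≡ (Q ≡ ¬Q))) ⊃ ¬(¬¬P ∧ ((P ⊃ P) ⊃ P)) = 1 ⊃ 1/4 = 1/4
P ≡ Q = 3/4 ≡ 3/4 = 1
(P ≡ Q) ∨ Q = 1 ∨ 3/4 = 1
Q ⊃ Q = 3/4 ⊃ 3/4 = 1
P ≡ (Q ⊃ Q) = 3/4 ≡ 1 = 3/4
((P ≡ Q) ∨ Q) ∨ (P ≡ (Q ⊃ Q)) = 1 ∨ 3/4 = 1
P ⊃ P = 3/4 ⊃ 3/4 = 1
¬Q = ¬3/4 = 1/4
(P ⊃ P) ⊃ ¬Q = 1 ⊃ 1/4 = 1/4
(((P ≡ Q) ∨ Q) ∨ (P ≡ (Q ⊃ Q))) ∨ ((P ⊃ P) ⊃ ¬Q) = 1 ∨ 1/4 = 1
P ≡ P = 3/4 ≡ 3/4 = 1
Q ∨ Q = 3/4 ∨ 3/4 = 3/4
(P ≡ P) ∧ (Q ∨ Q) = 1 ∧ 3/4 = 3/4
((P ≡ P) ∧ (Q ∨ Q)) ⊃ P = 3/4 ⊃ 3/4 = 1
((((P ≡ Q) ∨ Q) ∨ (P ≡ (Q ⊃ Q))) ∨ ((P ⊃ P) ⊃ ¬Q)) ∧ (((P ≡ P) ∧ (Q ∨ Q)) ⊃ P) = 1 ∧ 1 = 1
((((P ⊃ Q) ⊃ ((Q ∨ Q) ∧ ¬P)) ⊃ ((P ⊃ (P ∧ P)) ≡ (Q ≡ ¬Q))) ⊃ ¬(¬¬P ∧ ((P ⊃ P) ⊃ P))) ⊃ (((((P ≡ Q) ∨ Q) ∨ (P ≡ (Q ⊃ Q))) ∨ ((P ⊃ P) ⊃ ¬Q)) ∧ (((P ≡ P) ∧ (Q ∨ Q)) ⊃ P)) = 1/4 ⊃ 1 = 1

1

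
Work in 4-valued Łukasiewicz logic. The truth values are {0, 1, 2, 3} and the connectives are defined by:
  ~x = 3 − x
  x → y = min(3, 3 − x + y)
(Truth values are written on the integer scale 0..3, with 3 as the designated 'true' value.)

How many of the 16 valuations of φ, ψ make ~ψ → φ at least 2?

φ = 0, ψ = 0 ↦ 0  <
φ = 0, ψ = 1 ↦ 1  <
φ = 0, ψ = 2 ↦ 2  ≥
φ = 0, ψ = 3 ↦ 3  ≥
φ = 1, ψ = 0 ↦ 1  <
φ = 1, ψ = 1 ↦ 2  ≥
φ = 1, ψ = 2 ↦ 3  ≥
φ = 1, ψ = 3 ↦ 3  ≥
φ = 2, ψ = 0 ↦ 2  ≥
φ = 2, ψ = 1 ↦ 3  ≥
φ = 2, ψ = 2 ↦ 3  ≥
φ = 2, ψ = 3 ↦ 3  ≥
φ = 3, ψ = 0 ↦ 3  ≥
φ = 3, ψ = 1 ↦ 3  ≥
φ = 3, ψ = 2 ↦ 3  ≥
φ = 3, ψ = 3 ↦ 3  ≥
So 13 of the 16 assignments meet the threshold.

13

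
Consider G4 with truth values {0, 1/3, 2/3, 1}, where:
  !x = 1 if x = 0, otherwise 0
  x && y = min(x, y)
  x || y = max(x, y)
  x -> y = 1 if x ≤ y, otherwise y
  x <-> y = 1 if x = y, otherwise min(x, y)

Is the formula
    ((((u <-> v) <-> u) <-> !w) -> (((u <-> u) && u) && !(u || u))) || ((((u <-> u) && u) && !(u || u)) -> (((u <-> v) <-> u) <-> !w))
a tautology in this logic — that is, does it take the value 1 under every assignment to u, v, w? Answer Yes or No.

At u = 1, v = 1/3, w = 1, for instance:
u <-> v = 1 <-> 1/3 = 1/3
(u <-> v) <-> u = 1/3 <-> 1 = 1/3
!w = !1 = 0
((u <-> v) <-> u) <-> !w = 1/3 <-> 0 = 0
u <-> u = 1 <-> 1 = 1
(u <-> u) && u = 1 && 1 = 1
u || u = 1 || 1 = 1
!(u || u) = !1 = 0
((u <-> u) && u) && !(u || u) = 1 && 0 = 0
(((u <-> v) <-> u) <-> !w) -> (((u <-> u) && u) && !(u || u)) = 0 -> 0 = 1
(((u <-> u) && u) && !(u || u)) -> (((u <-> v) <-> u) <-> !w) = 0 -> 0 = 1
((((u <-> v) <-> u) <-> !w) -> (((u <-> u) && u) && !(u || u))) || ((((u <-> u) && u) && !(u || u)) -> (((u <-> v) <-> u) <-> !w)) = 1 || 1 = 1
and checking the remaining 63 assignments likewise gives ≥ 1 in every case.

Yes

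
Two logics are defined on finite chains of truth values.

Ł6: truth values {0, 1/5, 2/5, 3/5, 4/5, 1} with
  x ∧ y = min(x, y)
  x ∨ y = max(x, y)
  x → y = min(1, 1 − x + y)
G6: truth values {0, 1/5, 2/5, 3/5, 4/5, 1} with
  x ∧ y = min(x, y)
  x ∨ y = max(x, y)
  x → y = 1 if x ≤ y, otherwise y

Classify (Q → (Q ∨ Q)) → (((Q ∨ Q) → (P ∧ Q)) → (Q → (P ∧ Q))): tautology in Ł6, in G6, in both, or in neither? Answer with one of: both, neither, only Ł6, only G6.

In Ł6: every assignment gives 1 — tautology.
In G6: every assignment gives 1 — tautology.

both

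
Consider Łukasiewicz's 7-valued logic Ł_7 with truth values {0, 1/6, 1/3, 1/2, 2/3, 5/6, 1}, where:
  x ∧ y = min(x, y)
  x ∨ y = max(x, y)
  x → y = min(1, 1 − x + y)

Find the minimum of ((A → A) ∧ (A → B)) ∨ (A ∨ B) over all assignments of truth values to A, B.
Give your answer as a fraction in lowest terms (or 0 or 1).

Take A = 1/2, B = 0:
A → A = 1/2 → 1/2 = 1
A → B = 1/2 → 0 = 1/2
(A → A) ∧ (A → B) = 1 ∧ 1/2 = 1/2
A ∨ B = 1/2 ∨ 0 = 1/2
((A → A) ∧ (A → B)) ∨ (A ∨ B) = 1/2 ∨ 1/2 = 1/2
No assignment yields a value below 1/2, so this is the minimum.

1/2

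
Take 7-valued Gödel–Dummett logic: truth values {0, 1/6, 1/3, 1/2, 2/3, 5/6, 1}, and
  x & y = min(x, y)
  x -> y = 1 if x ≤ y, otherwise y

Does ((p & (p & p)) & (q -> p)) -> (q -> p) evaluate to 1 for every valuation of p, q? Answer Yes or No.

Yes

At p = 5/6, q = 1/2, for instance:
p & p = 5/6 & 5/6 = 5/6
p & (p & p) = 5/6 & 5/6 = 5/6
q -> p = 1/2 -> 5/6 = 1
(p & (p & p)) & (q -> p) = 5/6 & 1 = 5/6
((p & (p & p)) & (q -> p)) -> (q -> p) = 5/6 -> 1 = 1
and checking the remaining 48 assignments likewise gives ≥ 1 in every case.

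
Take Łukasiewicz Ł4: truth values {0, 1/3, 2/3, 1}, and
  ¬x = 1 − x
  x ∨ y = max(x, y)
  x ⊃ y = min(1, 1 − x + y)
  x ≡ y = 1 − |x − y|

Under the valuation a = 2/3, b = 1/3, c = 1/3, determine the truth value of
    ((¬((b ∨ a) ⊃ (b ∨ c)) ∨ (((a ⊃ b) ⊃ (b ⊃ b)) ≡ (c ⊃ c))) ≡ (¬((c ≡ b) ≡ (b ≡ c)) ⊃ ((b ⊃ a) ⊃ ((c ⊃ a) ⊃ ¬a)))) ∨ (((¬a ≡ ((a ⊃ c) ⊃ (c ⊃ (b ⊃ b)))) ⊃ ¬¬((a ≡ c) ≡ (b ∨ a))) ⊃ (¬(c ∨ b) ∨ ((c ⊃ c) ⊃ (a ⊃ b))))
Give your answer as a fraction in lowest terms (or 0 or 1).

b ∨ a = 1/3 ∨ 2/3 = 2/3
b ∨ c = 1/3 ∨ 1/3 = 1/3
(b ∨ a) ⊃ (b ∨ c) = 2/3 ⊃ 1/3 = 2/3
¬((b ∨ a) ⊃ (b ∨ c)) = ¬2/3 = 1/3
a ⊃ b = 2/3 ⊃ 1/3 = 2/3
b ⊃ b = 1/3 ⊃ 1/3 = 1
(a ⊃ b) ⊃ (b ⊃ b) = 2/3 ⊃ 1 = 1
c ⊃ c = 1/3 ⊃ 1/3 = 1
((a ⊃ b) ⊃ (b ⊃ b)) ≡ (c ⊃ c) = 1 ≡ 1 = 1
¬((b ∨ a) ⊃ (b ∨ c)) ∨ (((a ⊃ b) ⊃ (b ⊃ b)) ≡ (c ⊃ c)) = 1/3 ∨ 1 = 1
c ≡ b = 1/3 ≡ 1/3 = 1
b ≡ c = 1/3 ≡ 1/3 = 1
(c ≡ b) ≡ (b ≡ c) = 1 ≡ 1 = 1
¬((c ≡ b) ≡ (b ≡ c)) = ¬1 = 0
b ⊃ a = 1/3 ⊃ 2/3 = 1
c ⊃ a = 1/3 ⊃ 2/3 = 1
¬a = ¬2/3 = 1/3
(c ⊃ a) ⊃ ¬a = 1 ⊃ 1/3 = 1/3
(b ⊃ a) ⊃ ((c ⊃ a) ⊃ ¬a) = 1 ⊃ 1/3 = 1/3
¬((c ≡ b) ≡ (b ≡ c)) ⊃ ((b ⊃ a) ⊃ ((c ⊃ a) ⊃ ¬a)) = 0 ⊃ 1/3 = 1
(¬((b ∨ a) ⊃ (b ∨ c)) ∨ (((a ⊃ b) ⊃ (b ⊃ b)) ≡ (c ⊃ c))) ≡ (¬((c ≡ b) ≡ (b ≡ c)) ⊃ ((b ⊃ a) ⊃ ((c ⊃ a) ⊃ ¬a))) = 1 ≡ 1 = 1
¬a = ¬2/3 = 1/3
a ⊃ c = 2/3 ⊃ 1/3 = 2/3
b ⊃ b = 1/3 ⊃ 1/3 = 1
c ⊃ (b ⊃ b) = 1/3 ⊃ 1 = 1
(a ⊃ c) ⊃ (c ⊃ (b ⊃ b)) = 2/3 ⊃ 1 = 1
¬a ≡ ((a ⊃ c) ⊃ (c ⊃ (b ⊃ b))) = 1/3 ≡ 1 = 1/3
a ≡ c = 2/3 ≡ 1/3 = 2/3
b ∨ a = 1/3 ∨ 2/3 = 2/3
(a ≡ c) ≡ (b ∨ a) = 2/3 ≡ 2/3 = 1
¬((a ≡ c) ≡ (b ∨ a)) = ¬1 = 0
¬¬((a ≡ c) ≡ (b ∨ a)) = ¬0 = 1
(¬a ≡ ((a ⊃ c) ⊃ (c ⊃ (b ⊃ b)))) ⊃ ¬¬((a ≡ c) ≡ (b ∨ a)) = 1/3 ⊃ 1 = 1
c ∨ b = 1/3 ∨ 1/3 = 1/3
¬(c ∨ b) = ¬1/3 = 2/3
c ⊃ c = 1/3 ⊃ 1/3 = 1
a ⊃ b = 2/3 ⊃ 1/3 = 2/3
(c ⊃ c) ⊃ (a ⊃ b) = 1 ⊃ 2/3 = 2/3
¬(c ∨ b) ∨ ((c ⊃ c) ⊃ (a ⊃ b)) = 2/3 ∨ 2/3 = 2/3
((¬a ≡ ((a ⊃ c) ⊃ (c ⊃ (b ⊃ b)))) ⊃ ¬¬((a ≡ c) ≡ (b ∨ a))) ⊃ (¬(c ∨ b) ∨ ((c ⊃ c) ⊃ (a ⊃ b))) = 1 ⊃ 2/3 = 2/3
((¬((b ∨ a) ⊃ (b ∨ c)) ∨ (((a ⊃ b) ⊃ (b ⊃ b)) ≡ (c ⊃ c))) ≡ (¬((c ≡ b) ≡ (b ≡ c)) ⊃ ((b ⊃ a) ⊃ ((c ⊃ a) ⊃ ¬a)))) ∨ (((¬a ≡ ((a ⊃ c) ⊃ (c ⊃ (b ⊃ b)))) ⊃ ¬¬((a ≡ c) ≡ (b ∨ a))) ⊃ (¬(c ∨ b) ∨ ((c ⊃ c) ⊃ (a ⊃ b)))) = 1 ∨ 2/3 = 1

1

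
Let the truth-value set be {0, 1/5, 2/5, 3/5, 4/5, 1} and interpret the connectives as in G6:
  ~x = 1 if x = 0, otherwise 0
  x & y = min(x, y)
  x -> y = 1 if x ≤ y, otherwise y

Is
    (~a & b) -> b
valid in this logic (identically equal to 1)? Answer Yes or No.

Yes

At a = 2/5, b = 1, for instance:
~a = ~2/5 = 0
~a & b = 0 & 1 = 0
(~a & b) -> b = 0 -> 1 = 1
and checking the remaining 35 assignments likewise gives ≥ 1 in every case.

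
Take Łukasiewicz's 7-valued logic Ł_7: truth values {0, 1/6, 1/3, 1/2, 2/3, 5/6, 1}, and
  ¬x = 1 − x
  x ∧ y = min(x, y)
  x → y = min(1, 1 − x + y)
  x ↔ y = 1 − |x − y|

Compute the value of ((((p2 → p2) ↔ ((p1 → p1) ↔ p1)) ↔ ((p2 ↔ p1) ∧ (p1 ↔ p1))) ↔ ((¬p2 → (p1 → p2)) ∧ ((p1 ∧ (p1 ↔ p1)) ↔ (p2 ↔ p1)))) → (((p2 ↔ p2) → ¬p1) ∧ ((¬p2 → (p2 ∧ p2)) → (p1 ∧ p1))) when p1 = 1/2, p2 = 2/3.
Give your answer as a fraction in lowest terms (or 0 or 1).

1/2

p2 → p2 = 2/3 → 2/3 = 1
p1 → p1 = 1/2 → 1/2 = 1
(p1 → p1) ↔ p1 = 1 ↔ 1/2 = 1/2
(p2 → p2) ↔ ((p1 → p1) ↔ p1) = 1 ↔ 1/2 = 1/2
p2 ↔ p1 = 2/3 ↔ 1/2 = 5/6
p1 ↔ p1 = 1/2 ↔ 1/2 = 1
(p2 ↔ p1) ∧ (p1 ↔ p1) = 5/6 ∧ 1 = 5/6
((p2 → p2) ↔ ((p1 → p1) ↔ p1)) ↔ ((p2 ↔ p1) ∧ (p1 ↔ p1)) = 1/2 ↔ 5/6 = 2/3
¬p2 = ¬2/3 = 1/3
p1 → p2 = 1/2 → 2/3 = 1
¬p2 → (p1 → p2) = 1/3 → 1 = 1
p1 ↔ p1 = 1/2 ↔ 1/2 = 1
p1 ∧ (p1 ↔ p1) = 1/2 ∧ 1 = 1/2
p2 ↔ p1 = 2/3 ↔ 1/2 = 5/6
(p1 ∧ (p1 ↔ p1)) ↔ (p2 ↔ p1) = 1/2 ↔ 5/6 = 2/3
(¬p2 → (p1 → p2)) ∧ ((p1 ∧ (p1 ↔ p1)) ↔ (p2 ↔ p1)) = 1 ∧ 2/3 = 2/3
(((p2 → p2) ↔ ((p1 → p1) ↔ p1)) ↔ ((p2 ↔ p1) ∧ (p1 ↔ p1))) ↔ ((¬p2 → (p1 → p2)) ∧ ((p1 ∧ (p1 ↔ p1)) ↔ (p2 ↔ p1))) = 2/3 ↔ 2/3 = 1
p2 ↔ p2 = 2/3 ↔ 2/3 = 1
¬p1 = ¬1/2 = 1/2
(p2 ↔ p2) → ¬p1 = 1 → 1/2 = 1/2
¬p2 = ¬2/3 = 1/3
p2 ∧ p2 = 2/3 ∧ 2/3 = 2/3
¬p2 → (p2 ∧ p2) = 1/3 → 2/3 = 1
p1 ∧ p1 = 1/2 ∧ 1/2 = 1/2
(¬p2 → (p2 ∧ p2)) → (p1 ∧ p1) = 1 → 1/2 = 1/2
((p2 ↔ p2) → ¬p1) ∧ ((¬p2 → (p2 ∧ p2)) → (p1 ∧ p1)) = 1/2 ∧ 1/2 = 1/2
((((p2 → p2) ↔ ((p1 → p1) ↔ p1)) ↔ ((p2 ↔ p1) ∧ (p1 ↔ p1))) ↔ ((¬p2 → (p1 → p2)) ∧ ((p1 ∧ (p1 ↔ p1)) ↔ (p2 ↔ p1)))) → (((p2 ↔ p2) → ¬p1) ∧ ((¬p2 → (p2 ∧ p2)) → (p1 ∧ p1))) = 1 → 1/2 = 1/2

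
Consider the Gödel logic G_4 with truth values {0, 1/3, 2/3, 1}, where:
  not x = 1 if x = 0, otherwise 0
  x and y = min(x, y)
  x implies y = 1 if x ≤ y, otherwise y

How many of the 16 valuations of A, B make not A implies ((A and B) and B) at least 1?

12

A = 0, B = 0 ↦ 0  <
A = 0, B = 1/3 ↦ 0  <
A = 0, B = 2/3 ↦ 0  <
A = 0, B = 1 ↦ 0  <
A = 1/3, B = 0 ↦ 1  ≥
A = 1/3, B = 1/3 ↦ 1  ≥
A = 1/3, B = 2/3 ↦ 1  ≥
A = 1/3, B = 1 ↦ 1  ≥
A = 2/3, B = 0 ↦ 1  ≥
A = 2/3, B = 1/3 ↦ 1  ≥
A = 2/3, B = 2/3 ↦ 1  ≥
A = 2/3, B = 1 ↦ 1  ≥
A = 1, B = 0 ↦ 1  ≥
A = 1, B = 1/3 ↦ 1  ≥
A = 1, B = 2/3 ↦ 1  ≥
A = 1, B = 1 ↦ 1  ≥
So 12 of the 16 assignments meet the threshold.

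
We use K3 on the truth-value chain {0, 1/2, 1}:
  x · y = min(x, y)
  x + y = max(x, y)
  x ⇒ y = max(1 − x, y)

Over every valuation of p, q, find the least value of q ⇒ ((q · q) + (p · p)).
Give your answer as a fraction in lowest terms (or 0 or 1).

1/2

Take p = 0, q = 1/2:
q · q = 1/2 · 1/2 = 1/2
p · p = 0 · 0 = 0
(q · q) + (p · p) = 1/2 + 0 = 1/2
q ⇒ ((q · q) + (p · p)) = 1/2 ⇒ 1/2 = 1/2
No assignment yields a value below 1/2, so this is the minimum.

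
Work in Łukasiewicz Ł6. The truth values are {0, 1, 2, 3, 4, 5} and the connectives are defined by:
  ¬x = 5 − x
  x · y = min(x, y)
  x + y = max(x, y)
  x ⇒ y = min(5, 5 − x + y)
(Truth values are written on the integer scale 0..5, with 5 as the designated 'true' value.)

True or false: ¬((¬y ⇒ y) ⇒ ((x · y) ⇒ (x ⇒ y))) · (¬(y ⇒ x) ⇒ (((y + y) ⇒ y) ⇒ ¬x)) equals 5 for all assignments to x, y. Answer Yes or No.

Counterexample: take x = 0, y = 0.
¬y = ¬0 = 5
¬y ⇒ y = 5 ⇒ 0 = 0
x · y = 0 · 0 = 0
x ⇒ y = 0 ⇒ 0 = 5
(x · y) ⇒ (x ⇒ y) = 0 ⇒ 5 = 5
(¬y ⇒ y) ⇒ ((x · y) ⇒ (x ⇒ y)) = 0 ⇒ 5 = 5
¬((¬y ⇒ y) ⇒ ((x · y) ⇒ (x ⇒ y))) = ¬5 = 0
y ⇒ x = 0 ⇒ 0 = 5
¬(y ⇒ x) = ¬5 = 0
y + y = 0 + 0 = 0
(y + y) ⇒ y = 0 ⇒ 0 = 5
¬x = ¬0 = 5
((y + y) ⇒ y) ⇒ ¬x = 5 ⇒ 5 = 5
¬(y ⇒ x) ⇒ (((y + y) ⇒ y) ⇒ ¬x) = 0 ⇒ 5 = 5
¬((¬y ⇒ y) ⇒ ((x · y) ⇒ (x ⇒ y))) · (¬(y ⇒ x) ⇒ (((y + y) ⇒ y) ⇒ ¬x)) = 0 · 5 = 0
This gives 0 ≠ 5.

No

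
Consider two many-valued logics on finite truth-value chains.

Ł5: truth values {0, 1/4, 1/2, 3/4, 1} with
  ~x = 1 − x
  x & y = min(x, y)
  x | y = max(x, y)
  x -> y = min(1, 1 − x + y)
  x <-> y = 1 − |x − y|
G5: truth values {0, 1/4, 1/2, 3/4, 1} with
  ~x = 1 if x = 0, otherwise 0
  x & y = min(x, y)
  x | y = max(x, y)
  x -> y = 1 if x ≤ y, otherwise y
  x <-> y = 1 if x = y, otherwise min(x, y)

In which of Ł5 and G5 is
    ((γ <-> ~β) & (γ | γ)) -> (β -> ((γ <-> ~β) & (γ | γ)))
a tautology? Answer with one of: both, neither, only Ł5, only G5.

both

In Ł5: every assignment gives 1 — tautology.
In G5: every assignment gives 1 — tautology.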